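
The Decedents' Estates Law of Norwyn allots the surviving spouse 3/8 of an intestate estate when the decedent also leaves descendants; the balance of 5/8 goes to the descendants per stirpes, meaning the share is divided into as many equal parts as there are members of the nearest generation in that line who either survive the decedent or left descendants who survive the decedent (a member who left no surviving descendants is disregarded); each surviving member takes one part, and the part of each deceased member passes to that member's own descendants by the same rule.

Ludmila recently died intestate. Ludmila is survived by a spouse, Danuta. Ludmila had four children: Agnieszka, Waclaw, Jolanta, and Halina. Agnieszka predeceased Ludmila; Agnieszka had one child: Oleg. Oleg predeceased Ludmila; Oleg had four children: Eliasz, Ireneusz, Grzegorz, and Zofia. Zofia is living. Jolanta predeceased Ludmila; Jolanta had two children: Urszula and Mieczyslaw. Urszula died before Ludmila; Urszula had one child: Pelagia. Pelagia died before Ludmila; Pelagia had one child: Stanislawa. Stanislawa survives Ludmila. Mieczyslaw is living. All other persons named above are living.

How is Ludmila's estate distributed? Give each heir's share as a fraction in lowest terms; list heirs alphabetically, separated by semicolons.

Danuta, as surviving spouse, takes 3/8.
The remaining 5/8 passes to Ludmila's descendants per stirpes.
The 5/8 is divided into 4 equal shares of 5/32 among Agnieszka, Waclaw, Jolanta, Halina.
Agnieszka predeceased; the 5/32 allotted to Agnieszka's branch passes to Agnieszka's issue by representation.
Oleg's line is the sole branch at this level, so the full 5/32 passes to Oleg's issue by representation.
The 5/32 is divided into 4 equal shares of 5/128 among Eliasz, Ireneusz, Grzegorz, Zofia.
Eliasz is living and takes 5/128.
Ireneusz is living and takes 5/128.
Grzegorz is living and takes 5/128.
Zofia is living and takes 5/128.
Waclaw is living and takes 5/32.
Jolanta predeceased; the 5/32 allotted to Jolanta's branch passes to Jolanta's issue by representation.
The 5/32 is divided into 2 equal shares of 5/64 among Urszula, Mieczyslaw.
Urszula predeceased; the 5/64 allotted to Urszula's branch passes to Urszula's issue by representation.
Pelagia's line is the sole branch at this level, so the full 5/64 passes to Pelagia's issue by representation.
Stanislawa is the sole taker at this level and receives the full 5/64.
Mieczyslaw is living and takes 5/64.
Halina is living and takes 5/32.

Danuta 3/8; Eliasz 5/128; Grzegorz 5/128; Halina 5/32; Ireneusz 5/128; Mieczyslaw 5/64; Stanislawa 5/64; Waclaw 5/32; Zofia 5/128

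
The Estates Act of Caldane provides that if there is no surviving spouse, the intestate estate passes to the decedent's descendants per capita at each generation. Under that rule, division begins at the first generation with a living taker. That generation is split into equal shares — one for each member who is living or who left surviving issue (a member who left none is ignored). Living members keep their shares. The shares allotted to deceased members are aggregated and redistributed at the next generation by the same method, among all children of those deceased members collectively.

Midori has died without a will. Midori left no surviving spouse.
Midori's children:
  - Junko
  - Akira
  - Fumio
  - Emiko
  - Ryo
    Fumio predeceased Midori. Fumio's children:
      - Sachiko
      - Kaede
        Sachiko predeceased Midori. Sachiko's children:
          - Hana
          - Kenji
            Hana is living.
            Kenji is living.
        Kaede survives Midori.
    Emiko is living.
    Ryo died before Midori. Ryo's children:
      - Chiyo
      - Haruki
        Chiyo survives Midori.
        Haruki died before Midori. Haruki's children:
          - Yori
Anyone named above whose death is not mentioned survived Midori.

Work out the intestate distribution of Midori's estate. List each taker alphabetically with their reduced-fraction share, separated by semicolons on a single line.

Akira 1/5; Chiyo 1/10; Emiko 1/5; Hana 1/15; Junko 1/5; Kaede 1/10; Kenji 1/15; Yori 1/15

There is no surviving spouse, so the entire estate passes to Midori's descendants per capita at each generation.
At generation 1 (Junko, Akira, Fumio, Emiko, Ryo) there are 5 shares of (1)/5 = 1/5 each.
Living: Junko, Akira, and Emiko — each takes 1/5.
Deceased: Fumio and Ryo. Their combined 2/5 is pooled and carried to generation 2.
At generation 2 (Sachiko, Kaede, Chiyo, Haruki) there are 4 shares of (2/5)/4 = 1/10 each.
Living: Kaede and Chiyo — each takes 1/10.
Deceased: Sachiko and Haruki. Their combined 1/5 is pooled and carried to generation 3.
At generation 3 (Hana, Kenji, Yori) there are 3 shares of (1/5)/3 = 1/15 each.
Living: Hana, Kenji, and Yori — each takes 1/15.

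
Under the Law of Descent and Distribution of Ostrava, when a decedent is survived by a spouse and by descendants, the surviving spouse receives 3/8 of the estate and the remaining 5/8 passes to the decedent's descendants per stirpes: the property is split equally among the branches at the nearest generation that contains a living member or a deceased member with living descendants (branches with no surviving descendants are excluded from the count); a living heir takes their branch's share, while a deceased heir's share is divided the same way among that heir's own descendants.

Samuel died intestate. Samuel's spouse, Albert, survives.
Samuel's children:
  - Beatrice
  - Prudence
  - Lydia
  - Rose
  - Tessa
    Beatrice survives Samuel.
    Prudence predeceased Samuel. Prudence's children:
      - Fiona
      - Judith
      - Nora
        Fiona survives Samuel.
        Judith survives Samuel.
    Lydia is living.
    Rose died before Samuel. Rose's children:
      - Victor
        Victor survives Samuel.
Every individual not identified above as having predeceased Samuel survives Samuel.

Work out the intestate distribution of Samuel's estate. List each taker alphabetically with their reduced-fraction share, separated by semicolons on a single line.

Albert, as surviving spouse, takes 3/8.
The remaining 5/8 passes to Samuel's descendants per stirpes.
The 5/8 is divided into 5 equal shares of 1/8 among Beatrice, Prudence, Lydia, Rose, Tessa.
Beatrice is living and takes 1/8.
Prudence predeceased; the 1/8 allotted to Prudence's branch passes to Prudence's issue by representation.
The 1/8 is divided into 3 equal shares of 1/24 among Fiona, Judith, Nora.
Fiona is living and takes 1/24.
Judith is living and takes 1/24.
Nora is living and takes 1/24.
Lydia is living and takes 1/8.
Rose predeceased; the 1/8 allotted to Rose's branch passes to Rose's issue by representation.
Victor is the sole taker at this level and receives the full 1/8.
Tessa is living and takes 1/8.

Albert 3/8; Beatrice 1/8; Fiona 1/24; Judith 1/24; Lydia 1/8; Nora 1/24; Tessa 1/8; Victor 1/8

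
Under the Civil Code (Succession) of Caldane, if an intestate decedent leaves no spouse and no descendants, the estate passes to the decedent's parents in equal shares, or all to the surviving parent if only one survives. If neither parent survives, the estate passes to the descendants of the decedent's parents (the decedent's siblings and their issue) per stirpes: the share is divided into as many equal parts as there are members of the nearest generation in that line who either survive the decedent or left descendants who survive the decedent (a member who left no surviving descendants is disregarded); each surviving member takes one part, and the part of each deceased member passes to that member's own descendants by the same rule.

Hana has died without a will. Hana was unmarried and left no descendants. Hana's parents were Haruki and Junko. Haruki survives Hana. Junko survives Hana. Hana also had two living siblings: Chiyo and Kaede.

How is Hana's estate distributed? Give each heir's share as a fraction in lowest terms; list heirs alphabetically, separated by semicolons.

Both parents survive, so Haruki and Junko each take 1/2. The siblings take nothing because a surviving parent has priority.

Haruki 1/2; Junko 1/2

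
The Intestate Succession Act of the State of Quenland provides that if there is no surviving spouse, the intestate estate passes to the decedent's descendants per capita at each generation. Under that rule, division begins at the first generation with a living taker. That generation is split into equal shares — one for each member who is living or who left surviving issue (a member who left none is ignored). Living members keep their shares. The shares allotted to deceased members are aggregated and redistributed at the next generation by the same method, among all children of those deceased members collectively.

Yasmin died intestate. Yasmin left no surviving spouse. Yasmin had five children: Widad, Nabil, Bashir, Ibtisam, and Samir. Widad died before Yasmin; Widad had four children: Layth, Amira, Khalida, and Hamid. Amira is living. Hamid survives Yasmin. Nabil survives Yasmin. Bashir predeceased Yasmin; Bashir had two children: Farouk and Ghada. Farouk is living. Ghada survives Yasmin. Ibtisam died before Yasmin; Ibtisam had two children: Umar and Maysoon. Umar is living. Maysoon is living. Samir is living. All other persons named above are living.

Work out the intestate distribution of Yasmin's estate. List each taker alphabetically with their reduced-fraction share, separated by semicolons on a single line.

There is no surviving spouse, so the entire estate passes to Yasmin's descendants per capita at each generation.
At generation 1 (Widad, Nabil, Bashir, Ibtisam, Samir) there are 5 shares of (1)/5 = 1/5 each.
Living: Nabil and Samir — each takes 1/5.
Deceased: Widad, Bashir, and Ibtisam. Their combined 3/5 is pooled and carried to generation 2.
At generation 2 (Layth, Amira, Khalida, Hamid, Farouk, Ghada, Umar, Maysoon) there are 8 shares of (3/5)/8 = 3/40 each.
Living: Layth, Amira, Khalida, Hamid, Farouk, Ghada, Umar, and Maysoon — each takes 3/40.

Amira 3/40; Farouk 3/40; Ghada 3/40; Hamid 3/40; Khalida 3/40; Layth 3/40; Maysoon 3/40; Nabil 1/5; Samir 1/5; Umar 3/40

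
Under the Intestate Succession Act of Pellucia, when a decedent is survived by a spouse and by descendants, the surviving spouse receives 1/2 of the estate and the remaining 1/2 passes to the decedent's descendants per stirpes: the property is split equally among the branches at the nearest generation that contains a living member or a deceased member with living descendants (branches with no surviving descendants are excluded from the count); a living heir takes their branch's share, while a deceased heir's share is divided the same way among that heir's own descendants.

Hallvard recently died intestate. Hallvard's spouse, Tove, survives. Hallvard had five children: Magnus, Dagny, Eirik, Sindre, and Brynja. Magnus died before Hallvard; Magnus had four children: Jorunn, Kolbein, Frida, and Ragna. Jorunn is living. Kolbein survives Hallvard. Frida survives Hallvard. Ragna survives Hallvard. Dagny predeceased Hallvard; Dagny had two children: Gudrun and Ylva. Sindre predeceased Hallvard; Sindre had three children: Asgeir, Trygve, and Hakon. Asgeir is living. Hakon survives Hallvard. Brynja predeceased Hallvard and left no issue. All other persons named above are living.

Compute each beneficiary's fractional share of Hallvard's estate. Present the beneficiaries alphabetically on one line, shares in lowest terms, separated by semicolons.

Tove, as surviving spouse, takes 1/2.
The remaining 1/2 passes to Hallvard's descendants per stirpes.
Brynja left no surviving issue, so that branch lapses and is disregarded.
The 1/2 is divided into 4 equal shares of 1/8 among Magnus, Dagny, Eirik, Sindre.
Magnus predeceased; the 1/8 allotted to Magnus's branch passes to Magnus's issue by representation.
The 1/8 is divided into 4 equal shares of 1/32 among Jorunn, Kolbein, Frida, Ragna.
Jorunn is living and takes 1/32.
Kolbein is living and takes 1/32.
Frida is living and takes 1/32.
Ragna is living and takes 1/32.
Dagny predeceased; the 1/8 allotted to Dagny's branch passes to Dagny's issue by representation.
The 1/8 is divided into 2 equal shares of 1/16 among Gudrun, Ylva.
Gudrun is living and takes 1/16.
Ylva is living and takes 1/16.
Eirik is living and takes 1/8.
Sindre predeceased; the 1/8 allotted to Sindre's branch passes to Sindre's issue by representation.
The 1/8 is divided into 3 equal shares of 1/24 among Asgeir, Trygve, Hakon.
Asgeir is living and takes 1/24.
Trygve is living and takes 1/24.
Hakon is living and takes 1/24.

Asgeir 1/24; Eirik 1/8; Frida 1/32; Gudrun 1/16; Hakon 1/24; Jorunn 1/32; Kolbein 1/32; Ragna 1/32; Tove 1/2; Trygve 1/24; Ylva 1/16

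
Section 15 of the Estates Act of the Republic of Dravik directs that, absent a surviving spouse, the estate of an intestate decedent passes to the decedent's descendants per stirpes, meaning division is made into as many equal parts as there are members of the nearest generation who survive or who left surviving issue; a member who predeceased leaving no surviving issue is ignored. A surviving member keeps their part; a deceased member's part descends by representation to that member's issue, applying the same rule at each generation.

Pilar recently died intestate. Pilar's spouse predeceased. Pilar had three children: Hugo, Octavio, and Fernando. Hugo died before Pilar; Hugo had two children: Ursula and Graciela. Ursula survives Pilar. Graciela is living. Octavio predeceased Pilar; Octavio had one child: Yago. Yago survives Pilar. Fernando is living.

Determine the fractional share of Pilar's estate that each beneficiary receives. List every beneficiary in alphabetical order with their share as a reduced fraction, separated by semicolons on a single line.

There is no surviving spouse, so the entire estate passes to Pilar's descendants per stirpes.
The estate is divided into 3 equal shares of 1/3 among Hugo, Octavio, Fernando.
Hugo predeceased; the 1/3 allotted to Hugo's branch passes to Hugo's issue by representation.
The 1/3 is divided into 2 equal shares of 1/6 among Ursula, Graciela.
Ursula is living and takes 1/6.
Graciela is living and takes 1/6.
Octavio predeceased; the 1/3 allotted to Octavio's branch passes to Octavio's issue by representation.
Yago is the sole taker at this level and receives the full 1/3.
Fernando is living and takes 1/3.

Fernando 1/3; Graciela 1/6; Ursula 1/6; Yago 1/3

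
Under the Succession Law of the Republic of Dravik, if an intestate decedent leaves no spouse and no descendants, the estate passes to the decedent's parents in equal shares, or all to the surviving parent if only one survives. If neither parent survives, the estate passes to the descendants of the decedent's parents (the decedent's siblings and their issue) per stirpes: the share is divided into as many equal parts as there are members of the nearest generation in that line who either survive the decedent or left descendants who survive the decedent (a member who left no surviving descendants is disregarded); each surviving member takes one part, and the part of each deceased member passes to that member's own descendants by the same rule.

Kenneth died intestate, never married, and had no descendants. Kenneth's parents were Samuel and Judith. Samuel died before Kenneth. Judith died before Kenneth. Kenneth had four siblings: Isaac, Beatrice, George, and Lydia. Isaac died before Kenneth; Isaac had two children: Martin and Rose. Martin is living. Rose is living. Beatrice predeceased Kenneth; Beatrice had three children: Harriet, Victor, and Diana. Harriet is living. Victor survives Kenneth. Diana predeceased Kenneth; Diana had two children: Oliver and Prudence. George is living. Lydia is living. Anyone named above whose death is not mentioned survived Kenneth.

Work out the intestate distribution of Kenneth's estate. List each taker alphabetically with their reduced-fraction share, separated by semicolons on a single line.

Neither parent survives and there are no descendants, so the estate passes to Kenneth's siblings and their issue per stirpes.
The estate is divided into 4 equal shares of 1/4 among Isaac, Beatrice, George, Lydia.
Isaac predeceased; the 1/4 allotted to Isaac's branch passes to Isaac's issue by representation.
The 1/4 is divided into 2 equal shares of 1/8 among Martin, Rose.
Martin is living and takes 1/8.
Rose is living and takes 1/8.
Beatrice predeceased; the 1/4 allotted to Beatrice's branch passes to Beatrice's issue by representation.
The 1/4 is divided into 3 equal shares of 1/12 among Harriet, Victor, Diana.
Harriet is living and takes 1/12.
Victor is living and takes 1/12.
Diana predeceased; the 1/12 allotted to Diana's branch passes to Diana's issue by representation.
The 1/12 is divided into 2 equal shares of 1/24 among Oliver, Prudence.
Oliver is living and takes 1/24.
Prudence is living and takes 1/24.
George is living and takes 1/4.
Lydia is living and takes 1/4.

George 1/4; Harriet 1/12; Lydia 1/4; Martin 1/8; Oliver 1/24; Prudence 1/24; Rose 1/8; Victor 1/12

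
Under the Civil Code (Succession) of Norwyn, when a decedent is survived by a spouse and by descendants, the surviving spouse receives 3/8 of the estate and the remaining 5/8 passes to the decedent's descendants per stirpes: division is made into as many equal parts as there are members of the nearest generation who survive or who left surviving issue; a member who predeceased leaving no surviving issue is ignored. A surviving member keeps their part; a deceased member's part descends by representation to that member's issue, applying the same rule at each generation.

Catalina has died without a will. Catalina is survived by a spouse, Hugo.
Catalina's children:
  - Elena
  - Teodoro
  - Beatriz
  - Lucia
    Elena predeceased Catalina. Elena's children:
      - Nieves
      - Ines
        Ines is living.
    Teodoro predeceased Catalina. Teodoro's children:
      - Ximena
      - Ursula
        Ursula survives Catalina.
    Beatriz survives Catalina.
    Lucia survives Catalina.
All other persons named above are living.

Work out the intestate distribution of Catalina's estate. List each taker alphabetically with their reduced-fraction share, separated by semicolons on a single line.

Beatriz 5/32; Hugo 3/8; Ines 5/64; Lucia 5/32; Nieves 5/64; Ursula 5/64; Ximena 5/64

Hugo, as surviving spouse, takes 3/8.
The remaining 5/8 passes to Catalina's descendants per stirpes.
The 5/8 is divided into 4 equal shares of 5/32 among Elena, Teodoro, Beatriz, Lucia.
Elena predeceased; the 5/32 allotted to Elena's branch passes to Elena's issue by representation.
The 5/32 is divided into 2 equal shares of 5/64 among Nieves, Ines.
Nieves is living and takes 5/64.
Ines is living and takes 5/64.
Teodoro predeceased; the 5/32 allotted to Teodoro's branch passes to Teodoro's issue by representation.
The 5/32 is divided into 2 equal shares of 5/64 among Ximena, Ursula.
Ximena is living and takes 5/64.
Ursula is living and takes 5/64.
Beatriz is living and takes 5/32.
Lucia is living and takes 5/32.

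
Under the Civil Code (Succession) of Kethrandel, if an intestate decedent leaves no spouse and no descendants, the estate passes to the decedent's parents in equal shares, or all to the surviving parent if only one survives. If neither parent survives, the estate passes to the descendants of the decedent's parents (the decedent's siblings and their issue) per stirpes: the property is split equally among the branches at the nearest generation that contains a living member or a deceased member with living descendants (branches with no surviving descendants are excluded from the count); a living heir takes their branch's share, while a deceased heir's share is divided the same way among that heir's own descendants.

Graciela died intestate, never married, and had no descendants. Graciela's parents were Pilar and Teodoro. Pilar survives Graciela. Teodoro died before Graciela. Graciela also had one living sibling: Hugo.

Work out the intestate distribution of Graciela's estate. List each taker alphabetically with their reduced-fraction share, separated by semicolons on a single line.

Pilar 1

Only one parent, Pilar, survives, so Pilar takes the entire estate. The siblings take nothing because a surviving parent has priority.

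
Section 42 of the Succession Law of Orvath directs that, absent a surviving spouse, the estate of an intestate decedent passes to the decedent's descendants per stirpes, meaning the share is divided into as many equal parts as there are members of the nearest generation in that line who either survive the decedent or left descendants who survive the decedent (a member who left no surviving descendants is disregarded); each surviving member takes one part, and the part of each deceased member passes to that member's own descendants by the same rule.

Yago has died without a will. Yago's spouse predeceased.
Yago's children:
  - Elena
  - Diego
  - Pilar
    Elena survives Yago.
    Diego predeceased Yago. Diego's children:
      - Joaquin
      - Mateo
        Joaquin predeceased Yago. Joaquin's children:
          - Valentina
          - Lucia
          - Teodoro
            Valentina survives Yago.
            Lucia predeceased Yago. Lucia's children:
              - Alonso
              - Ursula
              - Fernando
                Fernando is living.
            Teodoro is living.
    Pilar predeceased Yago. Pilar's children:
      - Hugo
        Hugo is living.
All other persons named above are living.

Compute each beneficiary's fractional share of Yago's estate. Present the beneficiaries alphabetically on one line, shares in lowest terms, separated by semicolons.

There is no surviving spouse, so the entire estate passes to Yago's descendants per stirpes.
The estate is divided into 3 equal shares of 1/3 among Elena, Diego, Pilar.
Elena is living and takes 1/3.
Diego predeceased; the 1/3 allotted to Diego's branch passes to Diego's issue by representation.
The 1/3 is divided into 2 equal shares of 1/6 among Joaquin, Mateo.
Joaquin predeceased; the 1/6 allotted to Joaquin's branch passes to Joaquin's issue by representation.
The 1/6 is divided into 3 equal shares of 1/18 among Valentina, Lucia, Teodoro.
Valentina is living and takes 1/18.
Lucia predeceased; the 1/18 allotted to Lucia's branch passes to Lucia's issue by representation.
The 1/18 is divided into 3 equal shares of 1/54 among Alonso, Ursula, Fernando.
Alonso is living and takes 1/54.
Ursula is living and takes 1/54.
Fernando is living and takes 1/54.
Teodoro is living and takes 1/18.
Mateo is living and takes 1/6.
Pilar predeceased; the 1/3 allotted to Pilar's branch passes to Pilar's issue by representation.
Hugo is the sole taker at this level and receives the full 1/3.

Alonso 1/54; Elena 1/3; Fernando 1/54; Hugo 1/3; Mateo 1/6; Teodoro 1/18; Ursula 1/54; Valentina 1/18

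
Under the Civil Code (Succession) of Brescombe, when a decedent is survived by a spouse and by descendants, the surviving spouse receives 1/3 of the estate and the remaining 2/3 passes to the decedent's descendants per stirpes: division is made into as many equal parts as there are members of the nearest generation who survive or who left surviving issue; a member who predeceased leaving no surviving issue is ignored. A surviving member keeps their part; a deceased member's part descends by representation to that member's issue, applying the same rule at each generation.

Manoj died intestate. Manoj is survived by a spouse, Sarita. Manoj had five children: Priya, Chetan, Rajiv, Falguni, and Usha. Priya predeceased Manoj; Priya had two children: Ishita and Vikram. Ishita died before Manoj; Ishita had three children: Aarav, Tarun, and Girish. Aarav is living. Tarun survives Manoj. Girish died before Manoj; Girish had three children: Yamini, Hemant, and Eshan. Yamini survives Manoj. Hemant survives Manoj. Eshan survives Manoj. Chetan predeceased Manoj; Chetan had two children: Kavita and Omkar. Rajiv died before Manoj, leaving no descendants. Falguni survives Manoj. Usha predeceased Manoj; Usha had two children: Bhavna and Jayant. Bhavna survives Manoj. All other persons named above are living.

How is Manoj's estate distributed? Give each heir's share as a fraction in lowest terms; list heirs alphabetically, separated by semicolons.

Sarita, as surviving spouse, takes 1/3.
The remaining 2/3 passes to Manoj's descendants per stirpes.
Rajiv left no surviving issue, so that branch lapses and is disregarded.
The 2/3 is divided into 4 equal shares of 1/6 among Priya, Chetan, Falguni, Usha.
Priya predeceased; the 1/6 allotted to Priya's branch passes to Priya's issue by representation.
The 1/6 is divided into 2 equal shares of 1/12 among Ishita, Vikram.
Ishita predeceased; the 1/12 allotted to Ishita's branch passes to Ishita's issue by representation.
The 1/12 is divided into 3 equal shares of 1/36 among Aarav, Tarun, Girish.
Aarav is living and takes 1/36.
Tarun is living and takes 1/36.
Girish predeceased; the 1/36 allotted to Girish's branch passes to Girish's issue by representation.
The 1/36 is divided into 3 equal shares of 1/108 among Yamini, Hemant, Eshan.
Yamini is living and takes 1/108.
Hemant is living and takes 1/108.
Eshan is living and takes 1/108.
Vikram is living and takes 1/12.
Chetan predeceased; the 1/6 allotted to Chetan's branch passes to Chetan's issue by representation.
The 1/6 is divided into 2 equal shares of 1/12 among Kavita, Omkar.
Kavita is living and takes 1/12.
Omkar is living and takes 1/12.
Falguni is living and takes 1/6.
Usha predeceased; the 1/6 allotted to Usha's branch passes to Usha's issue by representation.
The 1/6 is divided into 2 equal shares of 1/12 among Bhavna, Jayant.
Bhavna is living and takes 1/12.
Jayant is living and takes 1/12.

Aarav 1/36; Bhavna 1/12; Eshan 1/108; Falguni 1/6; Hemant 1/108; Jayant 1/12; Kavita 1/12; Omkar 1/12; Sarita 1/3; Tarun 1/36; Vikram 1/12; Yamini 1/108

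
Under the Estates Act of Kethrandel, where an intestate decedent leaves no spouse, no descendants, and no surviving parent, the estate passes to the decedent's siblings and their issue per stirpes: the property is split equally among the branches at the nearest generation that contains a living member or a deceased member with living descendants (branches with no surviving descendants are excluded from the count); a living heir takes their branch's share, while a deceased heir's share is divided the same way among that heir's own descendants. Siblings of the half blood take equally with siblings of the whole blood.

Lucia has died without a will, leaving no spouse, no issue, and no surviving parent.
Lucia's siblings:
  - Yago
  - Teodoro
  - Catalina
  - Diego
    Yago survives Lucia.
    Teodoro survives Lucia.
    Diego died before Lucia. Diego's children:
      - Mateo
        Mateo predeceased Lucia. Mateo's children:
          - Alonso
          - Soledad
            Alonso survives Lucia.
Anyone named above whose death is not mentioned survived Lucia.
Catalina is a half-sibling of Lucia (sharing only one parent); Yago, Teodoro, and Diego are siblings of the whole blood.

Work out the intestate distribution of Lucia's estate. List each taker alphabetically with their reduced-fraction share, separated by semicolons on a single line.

No spouse, descendants, or parent survives, so the estate passes to Lucia's siblings per stirpes.
Half-blood and whole-blood siblings take equally under the stated rule.
The estate is divided into 4 equal shares of 1/4 among Yago, Teodoro, Catalina, Diego.
Yago is living and takes 1/4.
Teodoro is living and takes 1/4.
Catalina is living and takes 1/4.
Diego predeceased; the 1/4 allotted to Diego's branch passes to Diego's issue by representation.
Mateo's line is the sole branch at this level, so the full 1/4 passes to Mateo's issue by representation.
The 1/4 is divided into 2 equal shares of 1/8 among Alonso, Soledad.
Alonso is living and takes 1/8.
Soledad is living and takes 1/8.

Alonso 1/8; Catalina 1/4; Soledad 1/8; Teodoro 1/4; Yago 1/4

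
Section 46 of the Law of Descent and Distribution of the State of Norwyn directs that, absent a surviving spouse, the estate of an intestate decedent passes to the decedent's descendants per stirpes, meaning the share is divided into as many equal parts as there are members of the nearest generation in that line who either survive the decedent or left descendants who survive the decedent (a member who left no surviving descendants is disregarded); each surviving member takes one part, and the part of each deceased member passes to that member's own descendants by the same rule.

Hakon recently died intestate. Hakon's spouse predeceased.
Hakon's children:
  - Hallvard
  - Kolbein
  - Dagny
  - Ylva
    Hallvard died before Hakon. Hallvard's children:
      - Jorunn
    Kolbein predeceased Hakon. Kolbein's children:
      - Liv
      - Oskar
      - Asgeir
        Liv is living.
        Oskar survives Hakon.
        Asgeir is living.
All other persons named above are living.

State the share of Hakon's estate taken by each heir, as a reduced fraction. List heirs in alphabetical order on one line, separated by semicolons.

There is no surviving spouse, so the entire estate passes to Hakon's descendants per stirpes.
The estate is divided into 4 equal shares of 1/4 among Hallvard, Kolbein, Dagny, Ylva.
Hallvard predeceased; the 1/4 allotted to Hallvard's branch passes to Hallvard's issue by representation.
Jorunn is the sole taker at this level and receives the full 1/4.
Kolbein predeceased; the 1/4 allotted to Kolbein's branch passes to Kolbein's issue by representation.
The 1/4 is divided into 3 equal shares of 1/12 among Liv, Oskar, Asgeir.
Liv is living and takes 1/12.
Oskar is living and takes 1/12.
Asgeir is living and takes 1/12.
Dagny is living and takes 1/4.
Ylva is living and takes 1/4.

Asgeir 1/12; Dagny 1/4; Jorunn 1/4; Liv 1/12; Oskar 1/12; Ylva 1/4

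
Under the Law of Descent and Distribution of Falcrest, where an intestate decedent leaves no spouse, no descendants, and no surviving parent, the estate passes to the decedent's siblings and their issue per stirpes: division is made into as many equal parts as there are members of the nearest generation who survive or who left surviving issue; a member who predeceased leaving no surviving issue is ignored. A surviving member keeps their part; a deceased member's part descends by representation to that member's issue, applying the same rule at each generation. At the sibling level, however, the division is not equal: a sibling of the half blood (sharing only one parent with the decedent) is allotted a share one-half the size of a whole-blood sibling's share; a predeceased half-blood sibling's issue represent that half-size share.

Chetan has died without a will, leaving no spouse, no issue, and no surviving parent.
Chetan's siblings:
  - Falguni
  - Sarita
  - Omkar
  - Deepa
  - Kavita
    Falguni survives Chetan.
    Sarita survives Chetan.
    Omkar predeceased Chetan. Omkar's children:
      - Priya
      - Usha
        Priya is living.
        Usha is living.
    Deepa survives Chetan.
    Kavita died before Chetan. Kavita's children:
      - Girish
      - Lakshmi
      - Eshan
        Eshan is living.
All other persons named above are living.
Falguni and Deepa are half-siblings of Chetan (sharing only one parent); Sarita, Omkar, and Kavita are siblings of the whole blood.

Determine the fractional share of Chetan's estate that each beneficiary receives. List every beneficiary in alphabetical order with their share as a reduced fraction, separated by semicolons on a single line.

Deepa 1/8; Eshan 1/12; Falguni 1/8; Girish 1/12; Lakshmi 1/12; Priya 1/8; Sarita 1/4; Usha 1/8

No spouse, descendants, or parent survives, so the estate passes to Chetan's siblings per stirpes.
Half-blood siblings count for one-half the weight of whole-blood siblings at the initial division.
Dividing 1 in proportion to weights (total weight 4): Falguni (weight 1/2) → 1/8; Sarita (weight 1) → 1/4; Omkar (weight 1) → 1/4; Deepa (weight 1/2) → 1/8; Kavita (weight 1) → 1/4.
Falguni is living and takes 1/8.
Sarita is living and takes 1/4.
Omkar predeceased; the 1/4 allotted to Omkar's branch passes to Omkar's issue by representation.
The 1/4 is divided into 2 equal shares of 1/8 among Priya, Usha.
Priya is living and takes 1/8.
Usha is living and takes 1/8.
Deepa is living and takes 1/8.
Kavita predeceased; the 1/4 allotted to Kavita's branch passes to Kavita's issue by representation.
The 1/4 is divided into 3 equal shares of 1/12 among Girish, Lakshmi, Eshan.
Girish is living and takes 1/12.
Lakshmi is living and takes 1/12.
Eshan is living and takes 1/12.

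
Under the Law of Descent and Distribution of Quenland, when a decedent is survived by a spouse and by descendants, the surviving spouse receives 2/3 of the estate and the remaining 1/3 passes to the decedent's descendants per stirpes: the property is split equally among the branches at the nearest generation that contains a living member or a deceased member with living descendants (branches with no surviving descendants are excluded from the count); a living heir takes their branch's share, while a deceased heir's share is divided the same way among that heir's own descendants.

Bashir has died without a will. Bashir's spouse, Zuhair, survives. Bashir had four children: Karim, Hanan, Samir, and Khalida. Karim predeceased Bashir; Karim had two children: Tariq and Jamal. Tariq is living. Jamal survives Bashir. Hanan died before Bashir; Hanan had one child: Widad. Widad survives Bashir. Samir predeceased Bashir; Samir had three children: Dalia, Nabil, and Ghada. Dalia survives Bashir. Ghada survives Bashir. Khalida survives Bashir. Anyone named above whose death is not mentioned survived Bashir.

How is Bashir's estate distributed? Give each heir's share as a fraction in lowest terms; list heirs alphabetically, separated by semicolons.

Zuhair, as surviving spouse, takes 2/3.
The remaining 1/3 passes to Bashir's descendants per stirpes.
The 1/3 is divided into 4 equal shares of 1/12 among Karim, Hanan, Samir, Khalida.
Karim predeceased; the 1/12 allotted to Karim's branch passes to Karim's issue by representation.
The 1/12 is divided into 2 equal shares of 1/24 among Tariq, Jamal.
Tariq is living and takes 1/24.
Jamal is living and takes 1/24.
Hanan predeceased; the 1/12 allotted to Hanan's branch passes to Hanan's issue by representation.
Widad is the sole taker at this level and receives the full 1/12.
Samir predeceased; the 1/12 allotted to Samir's branch passes to Samir's issue by representation.
The 1/12 is divided into 3 equal shares of 1/36 among Dalia, Nabil, Ghada.
Dalia is living and takes 1/36.
Nabil is living and takes 1/36.
Ghada is living and takes 1/36.
Khalida is living and takes 1/12.

Dalia 1/36; Ghada 1/36; Jamal 1/24; Khalida 1/12; Nabil 1/36; Tariq 1/24; Widad 1/12; Zuhair 2/3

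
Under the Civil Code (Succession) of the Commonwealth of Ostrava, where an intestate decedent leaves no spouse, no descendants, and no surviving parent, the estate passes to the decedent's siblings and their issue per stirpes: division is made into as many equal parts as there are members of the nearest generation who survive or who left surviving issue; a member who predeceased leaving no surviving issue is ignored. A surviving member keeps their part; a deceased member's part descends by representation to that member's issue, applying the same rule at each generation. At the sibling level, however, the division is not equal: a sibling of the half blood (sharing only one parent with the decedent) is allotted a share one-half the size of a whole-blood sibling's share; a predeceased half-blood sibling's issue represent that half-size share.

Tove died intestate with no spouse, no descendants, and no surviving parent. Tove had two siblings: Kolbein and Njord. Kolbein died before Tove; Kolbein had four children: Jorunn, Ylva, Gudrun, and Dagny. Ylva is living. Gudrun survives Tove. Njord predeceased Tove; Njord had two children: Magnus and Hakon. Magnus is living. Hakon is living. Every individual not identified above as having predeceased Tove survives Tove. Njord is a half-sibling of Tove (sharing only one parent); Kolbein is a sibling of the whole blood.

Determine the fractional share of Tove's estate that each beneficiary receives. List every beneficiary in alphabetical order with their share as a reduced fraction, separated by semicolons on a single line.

No spouse, descendants, or parent survives, so the estate passes to Tove's siblings per stirpes.
Half-blood siblings count for one-half the weight of whole-blood siblings at the initial division.
Dividing 1 in proportion to weights (total weight 3/2): Kolbein (weight 1) → 2/3; Njord (weight 1/2) → 1/3.
Kolbein predeceased; the 2/3 allotted to Kolbein's branch passes to Kolbein's issue by representation.
The 2/3 is divided into 4 equal shares of 1/6 among Jorunn, Ylva, Gudrun, Dagny.
Jorunn is living and takes 1/6.
Ylva is living and takes 1/6.
Gudrun is living and takes 1/6.
Dagny is living and takes 1/6.
Njord predeceased; the 1/3 allotted to Njord's branch passes to Njord's issue by representation.
The 1/3 is divided into 2 equal shares of 1/6 among Magnus, Hakon.
Magnus is living and takes 1/6.
Hakon is living and takes 1/6.

Dagny 1/6; Gudrun 1/6; Hakon 1/6; Jorunn 1/6; Magnus 1/6; Ylva 1/6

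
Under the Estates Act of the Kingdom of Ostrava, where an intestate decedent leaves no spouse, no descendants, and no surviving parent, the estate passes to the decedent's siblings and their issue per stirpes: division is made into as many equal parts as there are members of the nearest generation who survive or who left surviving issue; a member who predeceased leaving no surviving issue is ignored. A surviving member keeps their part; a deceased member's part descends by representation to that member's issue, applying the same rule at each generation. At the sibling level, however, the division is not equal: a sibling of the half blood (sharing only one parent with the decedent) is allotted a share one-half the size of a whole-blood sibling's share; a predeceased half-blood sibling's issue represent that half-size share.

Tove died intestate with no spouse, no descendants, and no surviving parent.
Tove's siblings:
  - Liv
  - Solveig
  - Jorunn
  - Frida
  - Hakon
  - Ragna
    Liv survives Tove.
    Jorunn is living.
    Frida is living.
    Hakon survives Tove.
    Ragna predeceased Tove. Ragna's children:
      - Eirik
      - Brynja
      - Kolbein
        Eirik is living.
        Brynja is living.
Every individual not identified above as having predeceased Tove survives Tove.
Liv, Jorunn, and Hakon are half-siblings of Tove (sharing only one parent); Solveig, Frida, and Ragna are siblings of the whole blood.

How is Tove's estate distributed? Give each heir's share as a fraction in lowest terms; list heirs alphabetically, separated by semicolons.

Brynja 2/27; Eirik 2/27; Frida 2/9; Hakon 1/9; Jorunn 1/9; Kolbein 2/27; Liv 1/9; Solveig 2/9

No spouse, descendants, or parent survives, so the estate passes to Tove's siblings per stirpes.
Half-blood siblings count for one-half the weight of whole-blood siblings at the initial division.
Dividing 1 in proportion to weights (total weight 9/2): Liv (weight 1/2) → 1/9; Solveig (weight 1) → 2/9; Jorunn (weight 1/2) → 1/9; Frida (weight 1) → 2/9; Hakon (weight 1/2) → 1/9; Ragna (weight 1) → 2/9.
Liv is living and takes 1/9.
Solveig is living and takes 2/9.
Jorunn is living and takes 1/9.
Frida is living and takes 2/9.
Hakon is living and takes 1/9.
Ragna predeceased; the 2/9 allotted to Ragna's branch passes to Ragna's issue by representation.
The 2/9 is divided into 3 equal shares of 2/27 among Eirik, Brynja, Kolbein.
Eirik is living and takes 2/27.
Brynja is living and takes 2/27.
Kolbein is living and takes 2/27.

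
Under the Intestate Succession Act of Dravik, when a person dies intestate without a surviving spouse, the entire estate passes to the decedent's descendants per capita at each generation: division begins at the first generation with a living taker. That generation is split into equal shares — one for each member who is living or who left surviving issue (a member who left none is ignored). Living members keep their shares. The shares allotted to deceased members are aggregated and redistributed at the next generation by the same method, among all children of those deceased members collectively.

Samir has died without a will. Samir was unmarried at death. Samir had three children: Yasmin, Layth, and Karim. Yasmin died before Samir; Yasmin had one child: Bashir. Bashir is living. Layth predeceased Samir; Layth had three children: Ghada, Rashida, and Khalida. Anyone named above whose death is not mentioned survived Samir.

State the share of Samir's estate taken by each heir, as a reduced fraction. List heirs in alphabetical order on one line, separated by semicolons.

There is no surviving spouse, so the entire estate passes to Samir's descendants per capita at each generation.
At generation 1 (Yasmin, Layth, Karim) there are 3 shares of (1)/3 = 1/3 each.
Living: Karim — each takes 1/3.
Deceased: Yasmin and Layth. Their combined 2/3 is pooled and carried to generation 2.
At generation 2 (Bashir, Ghada, Rashida, Khalida) there are 4 shares of (2/3)/4 = 1/6 each.
Living: Bashir, Ghada, Rashida, and Khalida — each takes 1/6.

Bashir 1/6; Ghada 1/6; Karim 1/3; Khalida 1/6; Rashida 1/6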